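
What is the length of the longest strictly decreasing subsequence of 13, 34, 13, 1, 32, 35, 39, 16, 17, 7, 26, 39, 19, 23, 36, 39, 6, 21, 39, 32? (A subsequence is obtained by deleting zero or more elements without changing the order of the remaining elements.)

5

Let dp[i] be the longest decreasing subsequence ending at position i. Then dp = [1, 1, 2, 3, 2, 1, 1, 3, 3, 4, 3, 1, 4, 4, 2, 1, 5, 5, 1, 3].
The maximum is 5; one witness is 34, 32, 16, 7, 6 at positions 2,5,8,10,17.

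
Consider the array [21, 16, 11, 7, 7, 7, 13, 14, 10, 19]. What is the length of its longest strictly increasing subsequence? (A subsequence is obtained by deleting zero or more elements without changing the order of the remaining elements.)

One longest increasing subsequence is 11, 13, 14, 19 (positions 3,7,8,10), of length 4; no longer one exists.

4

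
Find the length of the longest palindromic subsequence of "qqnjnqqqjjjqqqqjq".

One longest palindromic subsequence is qjqqqjjjqqqjq (positions 1,4,6,7,8,9,10,11,13,14,15,16,17); it reads the same forward and backward, and the interval DP gives dp[1][17] = 13.

13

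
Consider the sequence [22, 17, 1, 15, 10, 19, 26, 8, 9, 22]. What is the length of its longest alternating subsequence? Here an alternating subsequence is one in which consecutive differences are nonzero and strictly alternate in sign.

A longest alternating subsequence is 22, 1, 15, 10, 19, 8, 9 (positions 1,3,4,5,6,8,9); its 6 consecutive differences strictly alternate in sign, and length 7 is optimal.

7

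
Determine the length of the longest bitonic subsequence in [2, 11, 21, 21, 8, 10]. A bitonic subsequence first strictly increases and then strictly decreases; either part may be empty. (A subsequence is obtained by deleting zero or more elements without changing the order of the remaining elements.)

4

Let inc[i] be the LIS ending at i and dec[i] the longest strictly decreasing subsequence starting at i. inc = [1, 2, 3, 3, 2, 3], dec = [1, 2, 2, 2, 1, 1].
max_i inc[i]+dec[i]−1 = 4, with one witness 2, 11, 21, 10.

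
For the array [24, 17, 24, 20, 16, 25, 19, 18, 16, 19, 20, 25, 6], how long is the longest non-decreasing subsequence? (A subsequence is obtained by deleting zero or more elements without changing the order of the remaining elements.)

5

Let dp[i] be the longest non-decreasing subsequence ending at position i. Then dp = [1, 1, 2, 2, 1, 3, 2, 2, 2, 3, 4, 5, 1].
The maximum is 5; one witness is 17, 19, 19, 20, 25 at positions 2,7,10,11,12.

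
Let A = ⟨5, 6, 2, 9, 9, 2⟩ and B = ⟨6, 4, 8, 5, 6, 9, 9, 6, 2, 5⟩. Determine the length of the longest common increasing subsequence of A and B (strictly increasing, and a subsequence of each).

For each value that appears in both, track the longest common increasing run ending there.
The best achievable length is 3; one witness is 5, 6, 9 (A-positions 1,2,4, B-positions 4,5,6).

3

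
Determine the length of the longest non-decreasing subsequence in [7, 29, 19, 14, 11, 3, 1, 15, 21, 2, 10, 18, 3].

Scanning left to right, the best length ending at each element is: 7→1, 29→2, 19→2, 14→2, 11→2, 3→1, 1→1, 15→3, 21→4, 2→2, 10→3, 18→4, 3→3.
So the longest non-decreasing subsequence has length 4, e.g. 7, 14, 15, 21.

4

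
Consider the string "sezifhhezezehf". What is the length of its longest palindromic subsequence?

Using dp[i][j] = 2 + dp[i+1][j−1] if the ends match, else max(dp[i+1][j], dp[i][j−1]):
dp[1][14] = 9. A witness is fhezezehf at positions 5,6,8,9,10,11,12,13,14.

9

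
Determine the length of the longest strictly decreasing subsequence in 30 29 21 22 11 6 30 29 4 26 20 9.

6

One longest decreasing subsequence is 30, 29, 21, 11, 6, 4 (positions 1,2,3,5,6,9), of length 6; no longer one exists.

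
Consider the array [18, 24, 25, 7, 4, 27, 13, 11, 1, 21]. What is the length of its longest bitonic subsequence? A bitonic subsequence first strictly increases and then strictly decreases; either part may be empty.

Let inc[i] be the LIS ending at i and dec[i] the longest strictly decreasing subsequence starting at i. inc = [1, 2, 3, 1, 1, 4, 2, 2, 1, 3], dec = [4, 4, 4, 3, 2, 4, 3, 2, 1, 1].
max_i inc[i]+dec[i]−1 = 7, with one witness 18, 24, 25, 27, 13, 11, 1.

7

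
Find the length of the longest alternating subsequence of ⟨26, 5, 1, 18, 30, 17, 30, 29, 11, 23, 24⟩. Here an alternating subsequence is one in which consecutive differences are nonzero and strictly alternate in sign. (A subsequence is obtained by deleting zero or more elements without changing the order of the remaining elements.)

7

Track the best alternating length ending on an up-step vs a down-step at each position: up/down = 1/1, 1/2, 1/2, 3/2, 3/1, 3/4, 5/1, 5/6, 3/6, 7/6, 7/6.
The maximum over both is 7; one such subsequence is 26, 5, 18, 17, 30, 11, 23.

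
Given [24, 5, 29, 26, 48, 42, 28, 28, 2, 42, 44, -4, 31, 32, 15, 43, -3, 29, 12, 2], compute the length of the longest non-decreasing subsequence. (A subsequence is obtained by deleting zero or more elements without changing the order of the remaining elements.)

7

One longest non-decreasing subsequence is 24, 26, 28, 28, 31, 32, 43 (positions 1,4,7,8,13,14,16), of length 7; no longer one exists.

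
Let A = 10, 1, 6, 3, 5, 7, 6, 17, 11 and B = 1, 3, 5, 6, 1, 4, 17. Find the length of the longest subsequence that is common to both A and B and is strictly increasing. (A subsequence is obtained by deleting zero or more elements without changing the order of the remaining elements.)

For each value that appears in both, track the longest common increasing run ending there.
The best achievable length is 5; one witness is 1, 3, 5, 6, 17 (A-positions 2,4,5,7,8, B-positions 1,2,3,4,7).

5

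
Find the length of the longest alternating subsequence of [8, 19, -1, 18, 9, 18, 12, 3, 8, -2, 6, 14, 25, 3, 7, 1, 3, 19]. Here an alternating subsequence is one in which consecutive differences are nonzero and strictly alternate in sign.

14

Track the best alternating length ending on an up-step vs a down-step at each position: up/down = 1/1, 2/1, 1/3, 4/3, 4/5, 6/3, 6/7, 4/7, 8/7, 1/9, 10/9, 10/7, 10/1, 10/11, 12/11, 10/13, 14/13, 14/11.
The maximum over both is 14; one such subsequence is 8, 19, -1, 18, 9, 18, 3, 8, -2, 6, 3, 7, 1, 3.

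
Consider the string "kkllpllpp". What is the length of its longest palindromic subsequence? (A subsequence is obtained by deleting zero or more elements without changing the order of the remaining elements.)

One longest palindromic subsequence is llpll (positions 3,4,5,6,7); it reads the same forward and backward, and the interval DP gives dp[1][9] = 5.

5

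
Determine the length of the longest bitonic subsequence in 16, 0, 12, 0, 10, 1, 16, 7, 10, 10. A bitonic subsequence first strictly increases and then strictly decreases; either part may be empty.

One longest bitonic subsequence is 16, 12, 10, 7 (positions 1,3,5,8): it rises to 16 then falls. Length 4 is optimal.

4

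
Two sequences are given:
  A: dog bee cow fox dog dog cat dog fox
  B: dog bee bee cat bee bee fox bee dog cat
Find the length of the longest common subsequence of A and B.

5

Backtracking the LCS table gives one alignment: dog (A1,B1) → bee (A2,B6) → fox (A4,B7) → dog (A6,B9) → cat (A7,B10).
So the longest common subsequence has length 5.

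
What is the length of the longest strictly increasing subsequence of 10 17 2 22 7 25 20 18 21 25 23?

5

Let dp[i] be the longest increasing subsequence ending at position i. Then dp = [1, 2, 1, 3, 2, 4, 3, 3, 4, 5, 5].
The maximum is 5; one witness is 10, 17, 20, 21, 25 at positions 1,2,7,9,10.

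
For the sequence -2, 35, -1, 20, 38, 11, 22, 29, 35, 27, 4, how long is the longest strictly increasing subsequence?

6

Scanning left to right, the best length ending at each element is: -2→1, 35→2, -1→2, 20→3, 38→4, 11→3, 22→4, 29→5, 35→6, 27→5, 4→3.
So the longest increasing subsequence has length 6, e.g. -2, -1, 20, 22, 29, 35.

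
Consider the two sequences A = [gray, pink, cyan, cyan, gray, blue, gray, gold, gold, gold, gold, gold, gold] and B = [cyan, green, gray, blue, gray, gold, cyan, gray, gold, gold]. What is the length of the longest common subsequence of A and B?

A longest common subsequence is cyan, gray, blue, gray, gold, gold, gold (length 7); the LCS DP confirms no longer common subsequence exists.

7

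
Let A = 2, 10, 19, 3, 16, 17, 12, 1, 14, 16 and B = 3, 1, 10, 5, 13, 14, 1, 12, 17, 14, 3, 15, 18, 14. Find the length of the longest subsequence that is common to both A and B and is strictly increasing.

3

A longest common strictly increasing subsequence is 3, 12, 14 (length 3); it appears in order in both A and B, and no longer such subsequence exists.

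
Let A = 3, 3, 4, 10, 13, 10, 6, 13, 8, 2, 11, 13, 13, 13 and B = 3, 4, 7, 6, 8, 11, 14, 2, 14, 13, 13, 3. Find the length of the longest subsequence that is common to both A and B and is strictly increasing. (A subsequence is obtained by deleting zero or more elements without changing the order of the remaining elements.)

6

For each value that appears in both, track the longest common increasing run ending there.
The best achievable length is 6; one witness is 3, 4, 6, 8, 11, 13 (A-positions 1,3,7,9,11,12, B-positions 1,2,4,5,6,10).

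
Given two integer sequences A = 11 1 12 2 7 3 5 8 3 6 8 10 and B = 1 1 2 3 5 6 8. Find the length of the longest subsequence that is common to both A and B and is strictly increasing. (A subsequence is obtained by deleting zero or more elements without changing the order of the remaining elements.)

For each value that appears in both, track the longest common increasing run ending there.
The best achievable length is 6; one witness is 1, 2, 3, 5, 6, 8 (A-positions 2,4,6,7,10,11, B-positions 1,3,4,5,6,7).

6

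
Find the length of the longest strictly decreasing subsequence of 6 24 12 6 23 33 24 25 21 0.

4

Scanning left to right, the best length ending at each element is: 6→1, 24→1, 12→2, 6→3, 23→2, 33→1, 24→2, 25→2, 21→3, 0→4.
So the longest decreasing subsequence has length 4, e.g. 24, 12, 6, 0.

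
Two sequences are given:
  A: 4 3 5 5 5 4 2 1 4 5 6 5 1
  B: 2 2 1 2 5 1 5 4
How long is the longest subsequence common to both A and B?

4

A longest common subsequence is 2, 1, 5, 5 (length 4); the LCS DP confirms no longer common subsequence exists.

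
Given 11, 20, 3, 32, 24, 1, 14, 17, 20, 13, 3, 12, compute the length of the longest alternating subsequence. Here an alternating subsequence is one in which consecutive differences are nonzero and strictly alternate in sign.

8

Track the best alternating length ending on an up-step vs a down-step at each position: up/down = 1/1, 2/1, 1/3, 4/1, 4/5, 1/5, 6/5, 6/5, 6/5, 6/7, 6/7, 8/7.
The maximum over both is 8; one such subsequence is 11, 20, 3, 32, 1, 14, 3, 12.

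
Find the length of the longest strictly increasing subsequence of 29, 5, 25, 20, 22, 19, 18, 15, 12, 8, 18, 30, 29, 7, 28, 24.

Let dp[i] be the longest increasing subsequence ending at position i. Then dp = [1, 1, 2, 2, 3, 2, 2, 2, 2, 2, 3, 4, 4, 2, 4, 4].
The maximum is 4; one witness is 5, 20, 22, 30 at positions 2,4,5,12.

4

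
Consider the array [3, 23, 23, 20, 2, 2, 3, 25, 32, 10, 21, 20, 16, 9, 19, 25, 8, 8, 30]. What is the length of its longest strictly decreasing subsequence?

6

One longest decreasing subsequence is 23, 21, 20, 16, 9, 8 (positions 2,11,12,13,14,17), of length 6; no longer one exists.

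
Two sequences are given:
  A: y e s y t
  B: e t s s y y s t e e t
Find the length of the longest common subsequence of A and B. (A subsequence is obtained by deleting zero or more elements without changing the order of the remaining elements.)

4

A longest common subsequence is esyt (length 4); the LCS DP confirms no longer common subsequence exists.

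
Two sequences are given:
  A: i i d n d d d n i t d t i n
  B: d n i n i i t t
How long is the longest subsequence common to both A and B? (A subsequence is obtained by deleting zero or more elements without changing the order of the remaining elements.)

6

A longest common subsequence is dnnitt (length 6); the LCS DP confirms no longer common subsequence exists.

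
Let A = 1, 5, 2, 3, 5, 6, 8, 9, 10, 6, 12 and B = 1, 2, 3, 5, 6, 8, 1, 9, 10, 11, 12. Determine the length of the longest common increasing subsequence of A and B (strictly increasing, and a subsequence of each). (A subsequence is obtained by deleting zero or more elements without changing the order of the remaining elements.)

9

A longest common strictly increasing subsequence is 1, 2, 3, 5, 6, 8, 9, 10, 12 (length 9); it appears in order in both A and B, and no longer such subsequence exists.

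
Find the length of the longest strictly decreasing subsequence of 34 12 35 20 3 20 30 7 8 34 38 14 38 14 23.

3

Scanning left to right, the best length ending at each element is: 34→1, 12→2, 35→1, 20→2, 3→3, 20→2, 30→2, 7→3, 8→3, 34→2, 38→1, 14→3, 38→1, 14→3, 23→3.
So the longest decreasing subsequence has length 3, e.g. 34, 12, 3.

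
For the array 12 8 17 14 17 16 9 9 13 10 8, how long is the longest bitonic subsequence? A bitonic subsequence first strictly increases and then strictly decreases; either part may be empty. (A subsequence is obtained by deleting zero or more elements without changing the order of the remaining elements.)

One longest bitonic subsequence is 12, 14, 17, 16, 13, 10, 8 (positions 1,4,5,6,9,10,11): it rises to 17 then falls. Length 7 is optimal.

7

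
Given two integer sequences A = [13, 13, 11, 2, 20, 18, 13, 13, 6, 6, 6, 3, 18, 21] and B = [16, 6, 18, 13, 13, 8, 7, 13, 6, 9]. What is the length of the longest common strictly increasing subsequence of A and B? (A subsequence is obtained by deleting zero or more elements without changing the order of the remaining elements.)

For each value that appears in both, track the longest common increasing run ending there.
The best achievable length is 2; one witness is 6, 18 (A-positions 9,13, B-positions 2,3).

2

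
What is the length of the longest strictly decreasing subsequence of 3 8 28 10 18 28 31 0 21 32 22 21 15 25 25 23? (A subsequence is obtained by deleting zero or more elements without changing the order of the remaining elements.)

Let dp[i] be the longest decreasing subsequence ending at position i. Then dp = [1, 1, 1, 2, 2, 1, 1, 3, 2, 1, 2, 3, 4, 2, 2, 3].
The maximum is 4; one witness is 28, 22, 21, 15 at positions 3,11,12,13.

4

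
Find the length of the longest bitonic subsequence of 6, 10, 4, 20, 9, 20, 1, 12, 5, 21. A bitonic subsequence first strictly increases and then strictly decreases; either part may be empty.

One longest bitonic subsequence is 6, 10, 20, 12, 5 (positions 1,2,4,8,9): it rises to 20 then falls. Length 5 is optimal.

5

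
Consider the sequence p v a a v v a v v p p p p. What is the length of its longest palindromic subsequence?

One longest palindromic subsequence is pvavvavp (positions 1,2,4,5,6,7,9,13); it reads the same forward and backward, and the interval DP gives dp[1][13] = 8.

8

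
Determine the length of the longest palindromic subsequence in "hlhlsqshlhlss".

9

One longest palindromic subsequence is lhlsqslhl (positions 2,3,4,5,6,7,9,10,11); it reads the same forward and backward, and the interval DP gives dp[1][13] = 9.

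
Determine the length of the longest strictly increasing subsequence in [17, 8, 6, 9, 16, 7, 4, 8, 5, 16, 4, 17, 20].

6

Let dp[i] be the longest increasing subsequence ending at position i. Then dp = [1, 1, 1, 2, 3, 2, 1, 3, 2, 4, 1, 5, 6].
The maximum is 6; one witness is 6, 7, 8, 16, 17, 20 at positions 3,6,8,10,12,13.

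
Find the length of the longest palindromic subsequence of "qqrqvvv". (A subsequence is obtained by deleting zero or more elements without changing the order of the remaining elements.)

Using dp[i][j] = 2 + dp[i+1][j−1] if the ends match, else max(dp[i+1][j], dp[i][j−1]):
dp[1][7] = 3. A witness is vvv at positions 5,6,7.

3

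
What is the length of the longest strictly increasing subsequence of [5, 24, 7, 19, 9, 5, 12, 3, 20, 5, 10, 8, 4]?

5

Scanning left to right, the best length ending at each element is: 5→1, 24→2, 7→2, 19→3, 9→3, 5→1, 12→4, 3→1, 20→5, 5→2, 10→4, 8→3, 4→2.
So the longest increasing subsequence has length 5, e.g. 5, 7, 9, 12, 20.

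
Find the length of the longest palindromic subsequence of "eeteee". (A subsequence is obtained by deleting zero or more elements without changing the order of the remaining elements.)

5

Using dp[i][j] = 2 + dp[i+1][j−1] if the ends match, else max(dp[i+1][j], dp[i][j−1]):
dp[1][6] = 5. A witness is eeeee at positions 1,2,4,5,6.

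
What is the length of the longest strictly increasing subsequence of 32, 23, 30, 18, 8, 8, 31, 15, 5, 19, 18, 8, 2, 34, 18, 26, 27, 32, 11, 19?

Scanning left to right, the best length ending at each element is: 32→1, 23→1, 30→2, 18→1, 8→1, 8→1, 31→3, 15→2, 5→1, 19→3, 18→3, 8→2, 2→1, 34→4, 18→3, 26→4, 27→5, 32→6, 11→3, 19→4.
So the longest increasing subsequence has length 6, e.g. 8, 15, 19, 26, 27, 32.

6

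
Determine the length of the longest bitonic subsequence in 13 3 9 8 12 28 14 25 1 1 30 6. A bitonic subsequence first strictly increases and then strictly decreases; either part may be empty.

7

Let inc[i] be the LIS ending at i and dec[i] the longest strictly decreasing subsequence starting at i. inc = [1, 1, 2, 2, 3, 4, 4, 5, 1, 1, 6, 2], dec = [4, 2, 3, 2, 2, 3, 2, 2, 1, 1, 2, 1].
max_i inc[i]+dec[i]−1 = 7, with one witness 3, 9, 12, 14, 25, 30, 6.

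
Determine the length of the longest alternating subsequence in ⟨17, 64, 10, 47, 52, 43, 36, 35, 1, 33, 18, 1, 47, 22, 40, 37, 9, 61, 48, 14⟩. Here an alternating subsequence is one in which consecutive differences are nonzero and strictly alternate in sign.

Track the best alternating length ending on an up-step vs a down-step at each position: up/down = 1/1, 2/1, 1/3, 4/3, 4/3, 4/5, 4/5, 4/5, 1/5, 6/5, 6/7, 1/7, 8/5, 8/9, 10/9, 10/11, 8/11, 12/3, 12/13, 12/13.
The maximum over both is 13; one such subsequence is 17, 64, 10, 47, 1, 33, 18, 47, 22, 40, 37, 61, 48.

13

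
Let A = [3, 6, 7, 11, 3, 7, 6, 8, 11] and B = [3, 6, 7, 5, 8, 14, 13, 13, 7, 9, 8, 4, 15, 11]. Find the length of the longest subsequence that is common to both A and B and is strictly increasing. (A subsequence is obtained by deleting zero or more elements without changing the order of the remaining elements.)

A longest common strictly increasing subsequence is 3, 6, 7, 8, 11 (length 5); it appears in order in both A and B, and no longer such subsequence exists.

5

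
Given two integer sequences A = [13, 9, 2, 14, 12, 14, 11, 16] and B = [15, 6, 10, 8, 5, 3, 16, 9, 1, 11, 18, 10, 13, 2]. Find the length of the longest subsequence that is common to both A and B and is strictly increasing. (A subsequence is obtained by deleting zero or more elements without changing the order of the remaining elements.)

2

A longest common strictly increasing subsequence is 9, 11 (length 2); it appears in order in both A and B, and no longer such subsequence exists.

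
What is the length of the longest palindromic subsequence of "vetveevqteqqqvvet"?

One longest palindromic subsequence is tevqqqqvet (positions 3,5,7,8,11,12,13,15,16,17); it reads the same forward and backward, and the interval DP gives dp[1][17] = 10.

10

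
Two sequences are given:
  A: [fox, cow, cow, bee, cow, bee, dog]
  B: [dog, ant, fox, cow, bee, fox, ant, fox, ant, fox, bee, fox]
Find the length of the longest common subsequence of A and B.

A longest common subsequence is fox, cow, bee, bee (length 4); the LCS DP confirms no longer common subsequence exists.

4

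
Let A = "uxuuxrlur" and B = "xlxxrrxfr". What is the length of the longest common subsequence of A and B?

A longest common subsequence is xxrr (length 4); the LCS DP confirms no longer common subsequence exists.

4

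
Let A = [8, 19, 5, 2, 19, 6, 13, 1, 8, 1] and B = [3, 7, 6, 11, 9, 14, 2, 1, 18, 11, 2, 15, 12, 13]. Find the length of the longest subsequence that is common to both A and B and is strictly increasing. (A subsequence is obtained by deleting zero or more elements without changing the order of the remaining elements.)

2

For each value that appears in both, track the longest common increasing run ending there.
The best achievable length is 2; one witness is 6, 13 (A-positions 6,7, B-positions 3,14).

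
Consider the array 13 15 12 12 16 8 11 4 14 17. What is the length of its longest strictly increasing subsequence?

Let dp[i] be the longest increasing subsequence ending at position i. Then dp = [1, 2, 1, 1, 3, 1, 2, 1, 3, 4].
The maximum is 4; one witness is 13, 15, 16, 17 at positions 1,2,5,10.

4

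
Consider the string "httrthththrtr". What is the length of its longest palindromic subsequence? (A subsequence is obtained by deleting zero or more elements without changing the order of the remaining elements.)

One longest palindromic subsequence is rthththtr (positions 4,5,6,7,8,9,10,12,13); it reads the same forward and backward, and the interval DP gives dp[1][13] = 9.

9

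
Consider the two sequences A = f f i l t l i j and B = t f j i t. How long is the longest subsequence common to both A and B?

3

Backtracking the LCS table gives one alignment: f (A1,B2) → i (A3,B4) → t (A5,B5).
So the longest common subsequence has length 3.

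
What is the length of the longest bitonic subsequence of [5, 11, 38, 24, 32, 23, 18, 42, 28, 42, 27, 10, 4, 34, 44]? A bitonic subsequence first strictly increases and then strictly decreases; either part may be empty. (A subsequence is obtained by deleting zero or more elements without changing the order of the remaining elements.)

9

Let inc[i] be the LIS ending at i and dec[i] the longest strictly decreasing subsequence starting at i. inc = [1, 2, 3, 3, 4, 3, 3, 5, 4, 5, 4, 2, 1, 5, 6], dec = [2, 3, 6, 5, 5, 4, 3, 5, 4, 4, 3, 2, 1, 1, 1].
max_i inc[i]+dec[i]−1 = 9, with one witness 5, 11, 24, 32, 42, 28, 27, 10, 4.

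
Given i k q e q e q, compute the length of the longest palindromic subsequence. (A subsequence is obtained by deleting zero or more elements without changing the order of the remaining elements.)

Using dp[i][j] = 2 + dp[i+1][j−1] if the ends match, else max(dp[i+1][j], dp[i][j−1]):
dp[1][7] = 5. A witness is qeqeq at positions 3,4,5,6,7.

5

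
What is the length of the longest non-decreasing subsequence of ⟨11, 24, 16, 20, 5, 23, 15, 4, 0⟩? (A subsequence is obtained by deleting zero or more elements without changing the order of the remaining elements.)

One longest non-decreasing subsequence is 11, 16, 20, 23 (positions 1,3,4,6), of length 4; no longer one exists.

4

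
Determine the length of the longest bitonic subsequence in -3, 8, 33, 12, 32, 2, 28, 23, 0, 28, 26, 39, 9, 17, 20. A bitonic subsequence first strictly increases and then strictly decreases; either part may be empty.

7

Let inc[i] be the LIS ending at i and dec[i] the longest strictly decreasing subsequence starting at i. inc = [1, 2, 3, 3, 4, 2, 4, 4, 2, 5, 5, 6, 3, 4, 5], dec = [1, 3, 5, 3, 4, 2, 3, 2, 1, 3, 2, 2, 1, 1, 1].
max_i inc[i]+dec[i]−1 = 7, with one witness -3, 8, 33, 32, 28, 26, 20.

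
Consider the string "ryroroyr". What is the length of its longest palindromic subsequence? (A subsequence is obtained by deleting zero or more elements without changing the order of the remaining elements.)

7

Using dp[i][j] = 2 + dp[i+1][j−1] if the ends match, else max(dp[i+1][j], dp[i][j−1]):
dp[1][8] = 7. A witness is ryoroyr at positions 1,2,4,5,6,7,8.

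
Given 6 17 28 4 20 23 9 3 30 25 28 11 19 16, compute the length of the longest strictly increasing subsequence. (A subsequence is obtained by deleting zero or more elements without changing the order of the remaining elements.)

6

Let dp[i] be the longest increasing subsequence ending at position i. Then dp = [1, 2, 3, 1, 3, 4, 2, 1, 5, 5, 6, 3, 4, 4].
The maximum is 6; one witness is 6, 17, 20, 23, 25, 28 at positions 1,2,5,6,10,11.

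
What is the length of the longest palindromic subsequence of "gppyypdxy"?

One longest palindromic subsequence is pyyp (positions 3,4,5,6); it reads the same forward and backward, and the interval DP gives dp[1][9] = 4.

4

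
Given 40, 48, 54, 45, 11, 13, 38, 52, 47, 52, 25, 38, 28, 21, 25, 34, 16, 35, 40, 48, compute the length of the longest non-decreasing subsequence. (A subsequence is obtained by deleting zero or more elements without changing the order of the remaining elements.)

8

One longest non-decreasing subsequence is 11, 13, 25, 28, 34, 35, 40, 48 (positions 5,6,11,13,16,18,19,20), of length 8; no longer one exists.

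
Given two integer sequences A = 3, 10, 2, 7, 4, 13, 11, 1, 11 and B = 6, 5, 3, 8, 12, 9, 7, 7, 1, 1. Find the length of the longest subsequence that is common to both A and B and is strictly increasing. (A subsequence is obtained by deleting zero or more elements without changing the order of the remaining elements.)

For each value that appears in both, track the longest common increasing run ending there.
The best achievable length is 2; one witness is 3, 7 (A-positions 1,4, B-positions 3,7).

2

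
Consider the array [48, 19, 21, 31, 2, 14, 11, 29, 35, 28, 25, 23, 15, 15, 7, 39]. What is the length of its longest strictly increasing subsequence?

Let dp[i] be the longest increasing subsequence ending at position i. Then dp = [1, 1, 2, 3, 1, 2, 2, 3, 4, 3, 3, 3, 3, 3, 2, 5].
The maximum is 5; one witness is 19, 21, 31, 35, 39 at positions 2,3,4,9,16.

5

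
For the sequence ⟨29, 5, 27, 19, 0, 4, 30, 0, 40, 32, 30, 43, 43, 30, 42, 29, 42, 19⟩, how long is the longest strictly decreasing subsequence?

One longest decreasing subsequence is 29, 27, 19, 4, 0 (positions 1,3,4,6,8), of length 5; no longer one exists.

5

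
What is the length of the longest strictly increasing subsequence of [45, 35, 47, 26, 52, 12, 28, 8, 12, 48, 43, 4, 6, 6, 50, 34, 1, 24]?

Scanning left to right, the best length ending at each element is: 45→1, 35→1, 47→2, 26→1, 52→3, 12→1, 28→2, 8→1, 12→2, 48→3, 43→3, 4→1, 6→2, 6→2, 50→4, 34→3, 1→1, 24→3.
So the longest increasing subsequence has length 4, e.g. 45, 47, 48, 50.

4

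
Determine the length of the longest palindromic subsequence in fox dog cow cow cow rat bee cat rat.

Using dp[i][j] = 2 + dp[i+1][j−1] if the ends match, else max(dp[i+1][j], dp[i][j−1]):
dp[1][9] = 3. A witness is rat cat rat at positions 6,8,9.

3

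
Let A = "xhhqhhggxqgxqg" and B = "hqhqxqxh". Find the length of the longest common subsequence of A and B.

A longest common subsequence is hhqxqx (length 6); the LCS DP confirms no longer common subsequence exists.

6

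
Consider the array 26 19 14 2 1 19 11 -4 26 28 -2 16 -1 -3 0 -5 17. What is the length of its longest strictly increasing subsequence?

One longest increasing subsequence is -4, -2, -1, 0, 17 (positions 8,11,13,15,17), of length 5; no longer one exists.

5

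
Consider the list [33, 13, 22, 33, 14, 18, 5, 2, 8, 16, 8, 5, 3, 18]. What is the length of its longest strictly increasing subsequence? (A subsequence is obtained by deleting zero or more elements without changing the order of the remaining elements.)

4

Let dp[i] be the longest increasing subsequence ending at position i. Then dp = [1, 1, 2, 3, 2, 3, 1, 1, 2, 3, 2, 2, 2, 4].
The maximum is 4; one witness is 13, 14, 16, 18 at positions 2,5,10,14.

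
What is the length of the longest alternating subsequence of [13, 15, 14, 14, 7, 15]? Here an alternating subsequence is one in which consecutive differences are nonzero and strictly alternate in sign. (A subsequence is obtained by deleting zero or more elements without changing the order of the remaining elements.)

4

A longest alternating subsequence is 13, 15, 14, 15 (positions 1,2,3,6); its 3 consecutive differences strictly alternate in sign, and length 4 is optimal.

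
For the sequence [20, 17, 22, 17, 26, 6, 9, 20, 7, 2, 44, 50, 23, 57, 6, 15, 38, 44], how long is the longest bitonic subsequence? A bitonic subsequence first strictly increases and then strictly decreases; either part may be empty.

Let inc[i] be the LIS ending at i and dec[i] the longest strictly decreasing subsequence starting at i. inc = [1, 1, 2, 1, 3, 1, 2, 3, 2, 1, 4, 5, 4, 6, 2, 3, 5, 6], dec = [5, 4, 5, 4, 4, 2, 3, 3, 2, 1, 3, 3, 2, 2, 1, 1, 1, 1].
max_i inc[i]+dec[i]−1 = 7, with one witness 20, 22, 26, 44, 50, 23, 15.

7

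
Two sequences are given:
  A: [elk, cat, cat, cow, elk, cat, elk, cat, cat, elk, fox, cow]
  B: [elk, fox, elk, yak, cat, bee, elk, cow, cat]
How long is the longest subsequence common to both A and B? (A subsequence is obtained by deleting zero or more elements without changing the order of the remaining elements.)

A longest common subsequence is elk, elk, cat, elk, cat (length 5); the LCS DP confirms no longer common subsequence exists.

5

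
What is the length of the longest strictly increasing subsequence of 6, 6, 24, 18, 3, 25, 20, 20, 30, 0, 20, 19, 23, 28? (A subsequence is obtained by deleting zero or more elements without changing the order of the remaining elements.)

Scanning left to right, the best length ending at each element is: 6→1, 6→1, 24→2, 18→2, 3→1, 25→3, 20→3, 20→3, 30→4, 0→1, 20→3, 19→3, 23→4, 28→5.
So the longest increasing subsequence has length 5, e.g. 6, 18, 20, 23, 28.

5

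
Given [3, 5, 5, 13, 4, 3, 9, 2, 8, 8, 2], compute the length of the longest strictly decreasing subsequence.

4

Scanning left to right, the best length ending at each element is: 3→1, 5→1, 5→1, 13→1, 4→2, 3→3, 9→2, 2→4, 8→3, 8→3, 2→4.
So the longest decreasing subsequence has length 4, e.g. 5, 4, 3, 2.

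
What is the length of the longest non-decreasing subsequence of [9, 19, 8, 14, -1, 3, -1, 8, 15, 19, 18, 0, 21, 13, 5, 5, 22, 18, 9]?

7

Let dp[i] be the longest non-decreasing subsequence ending at position i. Then dp = [1, 2, 1, 2, 1, 2, 2, 3, 4, 5, 5, 3, 6, 4, 4, 5, 7, 6, 6].
The maximum is 7; one witness is -1, 3, 8, 15, 19, 21, 22 at positions 5,6,8,9,10,13,17.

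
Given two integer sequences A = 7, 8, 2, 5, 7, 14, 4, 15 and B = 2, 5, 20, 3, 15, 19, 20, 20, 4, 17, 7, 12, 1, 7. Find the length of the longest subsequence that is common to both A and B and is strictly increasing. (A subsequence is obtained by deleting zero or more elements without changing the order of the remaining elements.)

3

For each value that appears in both, track the longest common increasing run ending there.
The best achievable length is 3; one witness is 2, 5, 15 (A-positions 3,4,8, B-positions 1,2,5).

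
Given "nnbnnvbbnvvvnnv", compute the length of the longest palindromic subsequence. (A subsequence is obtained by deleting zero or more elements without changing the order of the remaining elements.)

8

One longest palindromic subsequence is nnvvvvnn (positions 4,5,6,10,11,12,13,14); it reads the same forward and backward, and the interval DP gives dp[1][15] = 8.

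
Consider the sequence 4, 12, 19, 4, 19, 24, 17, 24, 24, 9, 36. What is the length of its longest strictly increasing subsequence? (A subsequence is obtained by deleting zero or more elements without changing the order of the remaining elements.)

5

Let dp[i] be the longest increasing subsequence ending at position i. Then dp = [1, 2, 3, 1, 3, 4, 3, 4, 4, 2, 5].
The maximum is 5; one witness is 4, 12, 19, 24, 36 at positions 1,2,3,6,11.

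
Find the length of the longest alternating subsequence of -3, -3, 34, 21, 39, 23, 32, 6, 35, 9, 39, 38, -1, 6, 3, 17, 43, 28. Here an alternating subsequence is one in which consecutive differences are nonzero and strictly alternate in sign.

A longest alternating subsequence is -3, 34, 21, 39, 23, 32, 6, 35, 9, 39, -1, 6, 3, 43, 28 (positions 1,3,4,5,6,7,8,9,10,11,13,14,15,17,18); its 14 consecutive differences strictly alternate in sign, and length 15 is optimal.

15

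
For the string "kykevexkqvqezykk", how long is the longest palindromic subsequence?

9

One longest palindromic subsequence is kkeqvqekk (positions 1,3,6,9,10,11,12,15,16); it reads the same forward and backward, and the interval DP gives dp[1][16] = 9.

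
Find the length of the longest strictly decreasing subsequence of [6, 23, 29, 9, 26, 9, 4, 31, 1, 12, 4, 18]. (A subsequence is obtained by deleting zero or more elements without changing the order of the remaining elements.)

One longest decreasing subsequence is 29, 26, 9, 4, 1 (positions 3,5,6,7,9), of length 5; no longer one exists.

5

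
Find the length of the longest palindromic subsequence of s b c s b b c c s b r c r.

One longest palindromic subsequence is cbccbc (positions 3,6,7,8,10,12); it reads the same forward and backward, and the interval DP gives dp[1][13] = 6.

6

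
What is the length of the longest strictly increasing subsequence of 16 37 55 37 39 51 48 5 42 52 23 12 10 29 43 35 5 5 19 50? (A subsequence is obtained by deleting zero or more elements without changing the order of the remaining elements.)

6

One longest increasing subsequence is 16, 37, 39, 42, 43, 50 (positions 1,2,5,9,15,20), of length 6; no longer one exists.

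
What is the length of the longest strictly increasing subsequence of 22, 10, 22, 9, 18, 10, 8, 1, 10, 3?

Let dp[i] be the longest increasing subsequence ending at position i. Then dp = [1, 1, 2, 1, 2, 2, 1, 1, 2, 2].
The maximum is 2; one witness is 10, 22 at positions 2,3.

2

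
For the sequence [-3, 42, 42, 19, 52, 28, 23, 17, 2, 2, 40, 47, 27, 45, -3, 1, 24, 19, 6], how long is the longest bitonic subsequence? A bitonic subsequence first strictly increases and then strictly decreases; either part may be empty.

One longest bitonic subsequence is -3, 19, 28, 40, 47, 45, 24, 19, 6 (positions 1,4,6,11,12,14,17,18,19): it rises to 47 then falls. Length 9 is optimal.

9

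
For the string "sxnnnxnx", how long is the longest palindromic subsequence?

6

One longest palindromic subsequence is xnnnnx (positions 2,3,4,5,7,8); it reads the same forward and backward, and the interval DP gives dp[1][8] = 6.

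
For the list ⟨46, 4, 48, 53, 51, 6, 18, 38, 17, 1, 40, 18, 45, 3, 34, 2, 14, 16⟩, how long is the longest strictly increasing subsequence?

6

Let dp[i] be the longest increasing subsequence ending at position i. Then dp = [1, 1, 2, 3, 3, 2, 3, 4, 3, 1, 5, 4, 6, 2, 5, 2, 3, 4].
The maximum is 6; one witness is 4, 6, 18, 38, 40, 45 at positions 2,6,7,8,11,13.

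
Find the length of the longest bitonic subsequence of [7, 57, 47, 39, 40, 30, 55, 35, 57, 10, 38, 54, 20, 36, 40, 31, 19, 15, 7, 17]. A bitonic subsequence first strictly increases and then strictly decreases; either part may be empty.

11

One longest bitonic subsequence is 7, 39, 40, 55, 57, 54, 40, 31, 19, 15, 7 (positions 1,4,5,7,9,12,15,16,17,18,19): it rises to 57 then falls. Length 11 is optimal.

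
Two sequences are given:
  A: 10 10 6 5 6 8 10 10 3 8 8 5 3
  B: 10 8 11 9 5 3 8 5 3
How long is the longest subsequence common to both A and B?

6

A longest common subsequence is 10, 5, 3, 8, 5, 3 (length 6); the LCS DP confirms no longer common subsequence exists.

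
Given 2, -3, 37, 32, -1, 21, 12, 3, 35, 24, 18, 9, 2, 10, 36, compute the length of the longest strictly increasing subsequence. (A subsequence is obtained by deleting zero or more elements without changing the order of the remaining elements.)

Let dp[i] be the longest increasing subsequence ending at position i. Then dp = [1, 1, 2, 2, 2, 3, 3, 3, 4, 4, 4, 4, 3, 5, 6].
The maximum is 6; one witness is -3, -1, 3, 9, 10, 36 at positions 2,5,8,12,14,15.

6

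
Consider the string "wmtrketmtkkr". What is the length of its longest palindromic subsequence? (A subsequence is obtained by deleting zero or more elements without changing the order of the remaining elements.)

Using dp[i][j] = 2 + dp[i+1][j−1] if the ends match, else max(dp[i+1][j], dp[i][j−1]):
dp[1][12] = 7. A witness is rktmtkr at positions 4,5,7,8,9,11,12.

7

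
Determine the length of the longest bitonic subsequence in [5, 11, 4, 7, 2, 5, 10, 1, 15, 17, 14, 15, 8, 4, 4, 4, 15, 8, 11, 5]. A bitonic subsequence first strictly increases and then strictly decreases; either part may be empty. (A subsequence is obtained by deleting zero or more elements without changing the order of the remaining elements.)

8

Let inc[i] be the LIS ending at i and dec[i] the longest strictly decreasing subsequence starting at i. inc = [1, 2, 1, 2, 1, 2, 3, 1, 4, 5, 4, 5, 3, 2, 2, 2, 5, 3, 4, 3], dec = [4, 4, 3, 3, 2, 2, 3, 1, 4, 4, 3, 3, 2, 1, 1, 1, 3, 2, 2, 1].
max_i inc[i]+dec[i]−1 = 8, with one witness 5, 7, 10, 15, 17, 15, 11, 5.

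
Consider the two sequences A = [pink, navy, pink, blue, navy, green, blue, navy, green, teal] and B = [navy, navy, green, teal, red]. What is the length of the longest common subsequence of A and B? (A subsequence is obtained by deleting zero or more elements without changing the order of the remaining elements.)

4

A longest common subsequence is navy, navy, green, teal (length 4); the LCS DP confirms no longer common subsequence exists.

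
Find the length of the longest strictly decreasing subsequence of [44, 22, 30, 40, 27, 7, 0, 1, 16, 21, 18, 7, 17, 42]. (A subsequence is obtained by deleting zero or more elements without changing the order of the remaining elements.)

6

Let dp[i] be the longest decreasing subsequence ending at position i. Then dp = [1, 2, 2, 2, 3, 4, 5, 5, 4, 4, 5, 6, 6, 2].
The maximum is 6; one witness is 44, 30, 27, 21, 18, 7 at positions 1,3,5,10,11,12.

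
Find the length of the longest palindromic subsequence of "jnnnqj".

5

One longest palindromic subsequence is jnnnj (positions 1,2,3,4,6); it reads the same forward and backward, and the interval DP gives dp[1][6] = 5.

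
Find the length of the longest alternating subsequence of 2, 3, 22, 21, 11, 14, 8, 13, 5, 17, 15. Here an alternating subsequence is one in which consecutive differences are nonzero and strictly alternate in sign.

Track the best alternating length ending on an up-step vs a down-step at each position: up/down = 1/1, 2/1, 2/1, 2/3, 2/3, 4/3, 2/5, 6/5, 2/7, 8/3, 8/9.
The maximum over both is 9; one such subsequence is 2, 22, 11, 14, 8, 13, 5, 17, 15.

9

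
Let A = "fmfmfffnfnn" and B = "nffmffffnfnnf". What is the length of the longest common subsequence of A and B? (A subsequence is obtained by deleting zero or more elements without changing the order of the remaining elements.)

10

Backtracking the LCS table gives one alignment: f (A1,B3) → m (A2,B4) → f (A3,B5) → f (A5,B6) → f (A6,B7) → f (A7,B8) → n (A8,B9) → f (A9,B10) → n (A10,B11) → n (A11,B12).
So the longest common subsequence has length 10.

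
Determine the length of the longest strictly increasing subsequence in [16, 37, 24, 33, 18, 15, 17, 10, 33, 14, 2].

3

Let dp[i] be the longest increasing subsequence ending at position i. Then dp = [1, 2, 2, 3, 2, 1, 2, 1, 3, 2, 1].
The maximum is 3; one witness is 16, 24, 33 at positions 1,3,4.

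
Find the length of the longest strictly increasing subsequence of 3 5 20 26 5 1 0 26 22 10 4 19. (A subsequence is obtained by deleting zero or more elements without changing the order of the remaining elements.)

One longest increasing subsequence is 3, 5, 20, 26 (positions 1,2,3,4), of length 4; no longer one exists.

4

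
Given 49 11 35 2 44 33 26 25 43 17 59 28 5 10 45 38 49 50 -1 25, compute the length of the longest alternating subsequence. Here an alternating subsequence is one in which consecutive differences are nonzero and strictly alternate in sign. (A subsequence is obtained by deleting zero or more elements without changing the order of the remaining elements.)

15

Track the best alternating length ending on an up-step vs a down-step at each position: up/down = 1/1, 1/2, 3/2, 1/4, 5/2, 5/6, 5/6, 5/6, 7/6, 5/8, 9/1, 9/10, 5/10, 11/10, 11/10, 11/12, 13/10, 13/10, 1/14, 15/14.
The maximum over both is 15; one such subsequence is 49, 11, 35, 2, 44, 33, 43, 17, 59, 28, 45, 38, 49, -1, 25.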